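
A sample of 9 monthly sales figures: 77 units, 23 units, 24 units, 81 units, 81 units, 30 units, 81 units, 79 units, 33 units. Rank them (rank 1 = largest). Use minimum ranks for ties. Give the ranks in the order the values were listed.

Sorted (descending): 81, 81, 81, 79, 77, 33, 30, 24, 23
The 3 values of 81 occupy positions 1–3 → each gets rank 1.

5, 9, 8, 1, 1, 7, 1, 4, 6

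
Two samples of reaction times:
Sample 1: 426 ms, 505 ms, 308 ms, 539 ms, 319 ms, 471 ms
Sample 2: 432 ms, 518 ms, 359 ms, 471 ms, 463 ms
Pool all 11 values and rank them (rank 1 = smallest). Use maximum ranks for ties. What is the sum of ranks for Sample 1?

35

Sorted (ascending): 308, 319, 359, 426, 432, 463, 471, 471, 505, 518, 539
The 2 values of 471 occupy positions 7–8 → each gets rank 8.
Sample 1 values → pooled ranks: 426→4, 505→9, 308→1, 539→11, 319→2, 471→8
Rank sum = 4 + 9 + 1 + 11 + 2 + 8 = 35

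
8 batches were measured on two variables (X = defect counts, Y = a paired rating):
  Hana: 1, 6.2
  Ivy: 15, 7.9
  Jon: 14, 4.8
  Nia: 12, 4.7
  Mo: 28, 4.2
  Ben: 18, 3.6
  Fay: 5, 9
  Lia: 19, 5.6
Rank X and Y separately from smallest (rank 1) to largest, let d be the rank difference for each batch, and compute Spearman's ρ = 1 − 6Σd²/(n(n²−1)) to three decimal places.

-0.548

Ranks of variable 1: 1, 5, 4, 3, 8, 6, 2, 7
Ranks of variable 2: 6, 7, 4, 3, 2, 1, 8, 5
d = r₁ − r₂: -5, -2, 0, 0, 6, 5, -6, 2
d²: 25, 4, 0, 0, 36, 25, 36, 4; Σd² = 130
ρ = 1 − 6·130/(8·63) = 1 − 780/504 = -0.548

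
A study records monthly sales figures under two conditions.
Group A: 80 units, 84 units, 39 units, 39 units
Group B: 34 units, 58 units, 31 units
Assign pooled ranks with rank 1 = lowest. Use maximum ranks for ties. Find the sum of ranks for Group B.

8

Sorted (ascending): 31, 34, 39, 39, 58, 80, 84
The 2 values of 39 occupy positions 3–4 → each gets rank 4.
Group B values → pooled ranks: 34→2, 58→5, 31→1
Rank sum = 2 + 5 + 1 = 8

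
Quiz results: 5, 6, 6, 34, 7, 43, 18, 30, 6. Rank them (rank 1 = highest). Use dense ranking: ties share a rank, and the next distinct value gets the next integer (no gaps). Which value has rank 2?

Sorted (descending): 43, 34, 30, 18, 7, 6, 6, 6, 5
The 3 values of 6 share dense rank 6.
Remaining distinct values take the next consecutive integers.
Rank 2 → value 34.

34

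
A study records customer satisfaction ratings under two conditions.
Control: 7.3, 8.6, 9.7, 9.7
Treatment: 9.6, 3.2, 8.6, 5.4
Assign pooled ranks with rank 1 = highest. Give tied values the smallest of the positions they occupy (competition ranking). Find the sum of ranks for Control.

12

Sorted (descending): 9.7, 9.7, 9.6, 8.6, 8.6, 7.3, 5.4, 3.2
The 2 values of 9.7 occupy positions 1–2 → each gets rank 1.
The 2 values of 8.6 occupy positions 4–5 → each gets rank 4.
Control values → pooled ranks: 7.3→6, 8.6→4, 9.7→1, 9.7→1
Rank sum = 6 + 4 + 1 + 1 = 12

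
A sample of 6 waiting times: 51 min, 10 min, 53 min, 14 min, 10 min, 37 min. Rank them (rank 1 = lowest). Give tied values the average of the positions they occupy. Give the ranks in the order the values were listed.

Sorted (ascending): 10, 10, 14, 37, 51, 53
The 2 values of 10 occupy positions 1–2 → average rank (1+2)/2 = 1.5.

5, 1.5, 6, 3, 1.5, 4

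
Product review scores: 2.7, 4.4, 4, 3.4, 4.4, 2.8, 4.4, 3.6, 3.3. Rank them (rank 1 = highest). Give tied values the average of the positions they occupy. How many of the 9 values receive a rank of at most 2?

Sorted (descending): 4.4, 4.4, 4.4, 4, 3.6, 3.4, 3.3, 2.8, 2.7
The 3 values of 4.4 occupy positions 1–3 → average rank 2.
Ranks ≤ 2: {2, 2, 2} → 3 values.

3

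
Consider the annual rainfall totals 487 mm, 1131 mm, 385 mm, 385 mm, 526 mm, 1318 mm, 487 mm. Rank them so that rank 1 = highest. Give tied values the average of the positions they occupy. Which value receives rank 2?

1131

Sorted (descending): 1318, 1131, 526, 487, 487, 385, 385
The 2 values of 487 occupy positions 4–5 → average rank (4+5)/2 = 4.5.
The 2 values of 385 occupy positions 6–7 → average rank (6+7)/2 = 6.5.
Rank 2 → value 1131.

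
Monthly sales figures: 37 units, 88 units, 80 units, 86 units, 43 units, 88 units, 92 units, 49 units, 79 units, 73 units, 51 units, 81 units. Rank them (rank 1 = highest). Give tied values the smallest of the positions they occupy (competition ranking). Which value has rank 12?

Sorted (descending): 92, 88, 88, 86, 81, 80, 79, 73, 51, 49, 43, 37
The 2 values of 88 occupy positions 2–3 → each gets rank 2.
Rank 12 → value 37.

37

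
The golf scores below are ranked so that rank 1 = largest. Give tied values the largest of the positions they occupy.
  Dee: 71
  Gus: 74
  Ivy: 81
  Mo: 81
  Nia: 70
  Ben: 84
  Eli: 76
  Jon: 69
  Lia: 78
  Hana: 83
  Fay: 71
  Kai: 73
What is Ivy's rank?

Sorted (descending): 84, 83, 81, 81, 78, 76, 74, 73, 71, 71, 70, 69
The 2 values of 81 occupy positions 3–4 → each gets rank 4.
The 2 values of 71 occupy positions 9–10 → each gets rank 10.
Ivy has value 81 → rank 4.

4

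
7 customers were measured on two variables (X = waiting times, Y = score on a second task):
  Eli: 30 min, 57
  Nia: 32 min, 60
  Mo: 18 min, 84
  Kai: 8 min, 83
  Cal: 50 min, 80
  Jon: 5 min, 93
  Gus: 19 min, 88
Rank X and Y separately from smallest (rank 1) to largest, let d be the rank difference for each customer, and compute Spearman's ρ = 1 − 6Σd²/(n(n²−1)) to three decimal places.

Ranks of variable 1: 5, 6, 3, 2, 7, 1, 4
Ranks of variable 2: 1, 2, 5, 4, 3, 7, 6
d = r₁ − r₂: 4, 4, -2, -2, 4, -6, -2
d²: 16, 16, 4, 4, 16, 36, 4; Σd² = 96
ρ = 1 − 6·96/(7·48) = 1 − 576/336 = -0.714

-0.714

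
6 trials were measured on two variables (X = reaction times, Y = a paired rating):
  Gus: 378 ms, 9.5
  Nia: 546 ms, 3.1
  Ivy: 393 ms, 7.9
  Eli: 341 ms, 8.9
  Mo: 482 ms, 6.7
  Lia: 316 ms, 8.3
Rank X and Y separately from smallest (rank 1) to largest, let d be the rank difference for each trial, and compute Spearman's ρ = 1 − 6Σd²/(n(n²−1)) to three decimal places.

-0.771

Ranks of variable 1: 3, 6, 4, 2, 5, 1
Ranks of variable 2: 6, 1, 3, 5, 2, 4
d = r₁ − r₂: -3, 5, 1, -3, 3, -3
d²: 9, 25, 1, 9, 9, 9; Σd² = 62
ρ = 1 − 6·62/(6·35) = 1 − 372/210 = -0.771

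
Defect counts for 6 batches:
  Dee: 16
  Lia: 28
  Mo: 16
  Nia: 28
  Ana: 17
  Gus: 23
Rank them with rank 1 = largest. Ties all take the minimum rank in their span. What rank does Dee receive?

5

Sorted (descending): 28, 28, 23, 17, 16, 16
The 2 values of 28 occupy positions 1–2 → each gets rank 1.
The 2 values of 16 occupy positions 5–6 → each gets rank 5.
Dee has value 16 → rank 5.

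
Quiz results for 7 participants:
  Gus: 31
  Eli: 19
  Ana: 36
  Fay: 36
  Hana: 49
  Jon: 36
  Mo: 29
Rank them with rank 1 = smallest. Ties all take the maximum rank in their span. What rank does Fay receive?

6

Sorted (ascending): 19, 29, 31, 36, 36, 36, 49
The 3 values of 36 occupy positions 4–6 → each gets rank 6.
Fay has value 36 → rank 6.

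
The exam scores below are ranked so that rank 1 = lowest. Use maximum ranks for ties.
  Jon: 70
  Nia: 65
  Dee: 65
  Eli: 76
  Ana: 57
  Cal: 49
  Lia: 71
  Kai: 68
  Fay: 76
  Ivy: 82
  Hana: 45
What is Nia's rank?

Sorted (ascending): 45, 49, 57, 65, 65, 68, 70, 71, 76, 76, 82
The 2 values of 65 occupy positions 4–5 → each gets rank 5.
The 2 values of 76 occupy positions 9–10 → each gets rank 10.
Nia has value 65 → rank 5.

5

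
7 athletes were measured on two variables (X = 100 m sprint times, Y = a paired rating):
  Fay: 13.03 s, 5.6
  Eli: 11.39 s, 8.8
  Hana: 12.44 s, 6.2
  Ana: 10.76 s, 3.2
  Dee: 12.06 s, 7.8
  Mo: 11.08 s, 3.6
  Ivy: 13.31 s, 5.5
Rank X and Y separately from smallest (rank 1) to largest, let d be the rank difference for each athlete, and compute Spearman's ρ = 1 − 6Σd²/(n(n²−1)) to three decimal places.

0.286

Ranks of variable 1: 6, 3, 5, 1, 4, 2, 7
Ranks of variable 2: 4, 7, 5, 1, 6, 2, 3
d = r₁ − r₂: 2, -4, 0, 0, -2, 0, 4
d²: 4, 16, 0, 0, 4, 0, 16; Σd² = 40
ρ = 1 − 6·40/(7·48) = 1 − 240/336 = 0.286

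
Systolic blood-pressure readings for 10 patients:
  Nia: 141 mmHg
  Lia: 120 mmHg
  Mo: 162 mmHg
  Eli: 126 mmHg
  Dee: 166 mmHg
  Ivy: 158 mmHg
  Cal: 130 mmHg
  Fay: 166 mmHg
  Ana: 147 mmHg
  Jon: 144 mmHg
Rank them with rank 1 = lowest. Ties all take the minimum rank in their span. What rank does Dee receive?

9

Sorted (ascending): 120, 126, 130, 141, 144, 147, 158, 162, 166, 166
The 2 values of 166 occupy positions 9–10 → each gets rank 9.
Dee has value 166 mmHg → rank 9.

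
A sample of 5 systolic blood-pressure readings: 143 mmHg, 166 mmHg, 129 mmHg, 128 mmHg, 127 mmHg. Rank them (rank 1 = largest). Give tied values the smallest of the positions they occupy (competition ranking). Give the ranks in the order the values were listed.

2, 1, 3, 4, 5

Sorted (descending): 166, 143, 129, 128, 127
No ties — each value takes its position as its rank.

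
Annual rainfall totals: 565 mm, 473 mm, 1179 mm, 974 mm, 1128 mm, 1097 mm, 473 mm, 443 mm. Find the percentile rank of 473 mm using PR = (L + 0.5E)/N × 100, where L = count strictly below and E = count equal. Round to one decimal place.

N = 8.
Strictly below 473: 1. Equal to 473: 2.
PR = (1 + 0.5·2)/8 × 100 = 25.0

25.0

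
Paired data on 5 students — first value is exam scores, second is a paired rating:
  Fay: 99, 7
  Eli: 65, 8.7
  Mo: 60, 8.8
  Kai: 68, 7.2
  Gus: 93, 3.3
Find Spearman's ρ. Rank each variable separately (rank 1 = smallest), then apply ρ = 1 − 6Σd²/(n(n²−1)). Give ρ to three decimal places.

Ranks of variable 1: 5, 2, 1, 3, 4
Ranks of variable 2: 2, 4, 5, 3, 1
d = r₁ − r₂: 3, -2, -4, 0, 3
d²: 9, 4, 16, 0, 9; Σd² = 38
ρ = 1 − 6·38/(5·24) = 1 − 228/120 = -0.900

-0.900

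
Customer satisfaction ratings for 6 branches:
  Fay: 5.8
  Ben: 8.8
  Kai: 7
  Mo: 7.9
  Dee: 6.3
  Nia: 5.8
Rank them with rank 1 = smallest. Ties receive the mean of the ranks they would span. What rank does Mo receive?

Sorted (ascending): 5.8, 5.8, 6.3, 7, 7.9, 8.8
The 2 values of 5.8 occupy positions 1–2 → average rank (1+2)/2 = 1.5.
Mo has value 7.9 → rank 5.

5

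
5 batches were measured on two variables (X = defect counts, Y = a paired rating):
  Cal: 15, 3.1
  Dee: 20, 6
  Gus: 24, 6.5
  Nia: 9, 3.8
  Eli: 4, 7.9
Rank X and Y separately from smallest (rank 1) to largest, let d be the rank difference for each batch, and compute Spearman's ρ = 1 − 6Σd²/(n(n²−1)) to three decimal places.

-0.100

Ranks of variable 1: 3, 4, 5, 2, 1
Ranks of variable 2: 1, 3, 4, 2, 5
d = r₁ − r₂: 2, 1, 1, 0, -4
d²: 4, 1, 1, 0, 16; Σd² = 22
ρ = 1 − 6·22/(5·24) = 1 − 132/120 = -0.100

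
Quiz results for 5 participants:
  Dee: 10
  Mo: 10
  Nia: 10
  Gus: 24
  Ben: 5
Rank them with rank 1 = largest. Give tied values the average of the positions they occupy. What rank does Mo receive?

Sorted (descending): 24, 10, 10, 10, 5
The 3 values of 10 occupy positions 2–4 → average rank 3.
Mo has value 10 → rank 3.

3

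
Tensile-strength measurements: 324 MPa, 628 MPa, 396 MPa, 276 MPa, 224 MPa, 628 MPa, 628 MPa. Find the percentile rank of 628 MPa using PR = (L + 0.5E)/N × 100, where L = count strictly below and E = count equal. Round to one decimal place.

N = 7.
Strictly below 628: 4. Equal to 628: 3.
PR = (4 + 0.5·3)/7 × 100 = 78.6

78.6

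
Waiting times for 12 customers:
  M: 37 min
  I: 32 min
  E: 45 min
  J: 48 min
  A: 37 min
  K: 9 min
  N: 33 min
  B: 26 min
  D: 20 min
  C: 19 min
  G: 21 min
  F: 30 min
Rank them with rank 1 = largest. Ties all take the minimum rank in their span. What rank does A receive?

3

Sorted (descending): 48, 45, 37, 37, 33, 32, 30, 26, 21, 20, 19, 9
The 2 values of 37 occupy positions 3–4 → each gets rank 3.
A has value 37 min → rank 3.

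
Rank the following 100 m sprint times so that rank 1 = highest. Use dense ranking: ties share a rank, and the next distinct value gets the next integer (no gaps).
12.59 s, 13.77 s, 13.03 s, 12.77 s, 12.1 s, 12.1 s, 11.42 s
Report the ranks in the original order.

4, 1, 2, 3, 5, 5, 6

Sorted (descending): 13.77, 13.03, 12.77, 12.59, 12.1, 12.1, 11.42
The 2 values of 12.1 share dense rank 5.
Remaining distinct values take the next consecutive integers.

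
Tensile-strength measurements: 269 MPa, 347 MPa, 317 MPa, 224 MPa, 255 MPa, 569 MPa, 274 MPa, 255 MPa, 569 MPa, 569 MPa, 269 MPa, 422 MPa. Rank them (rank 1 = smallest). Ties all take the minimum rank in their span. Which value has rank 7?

Sorted (ascending): 224, 255, 255, 269, 269, 274, 317, 347, 422, 569, 569, 569
The 2 values of 255 occupy positions 2–3 → each gets rank 2.
The 2 values of 269 occupy positions 4–5 → each gets rank 4.
The 3 values of 569 occupy positions 10–12 → each gets rank 10.
Rank 7 → value 317.

317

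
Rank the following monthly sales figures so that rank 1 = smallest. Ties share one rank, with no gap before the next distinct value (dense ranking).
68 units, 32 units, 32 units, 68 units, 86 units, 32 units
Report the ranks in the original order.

Sorted (ascending): 32, 32, 32, 68, 68, 86
The 3 values of 32 share dense rank 1.
The 2 values of 68 share dense rank 2.
Remaining distinct values take the next consecutive integers.

2, 1, 1, 2, 3, 1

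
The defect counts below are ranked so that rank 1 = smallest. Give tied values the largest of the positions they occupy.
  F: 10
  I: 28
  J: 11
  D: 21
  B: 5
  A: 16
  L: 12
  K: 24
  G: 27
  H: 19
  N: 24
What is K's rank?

Sorted (ascending): 5, 10, 11, 12, 16, 19, 21, 24, 24, 27, 28
The 2 values of 24 occupy positions 8–9 → each gets rank 9.
K has value 24 → rank 9.

9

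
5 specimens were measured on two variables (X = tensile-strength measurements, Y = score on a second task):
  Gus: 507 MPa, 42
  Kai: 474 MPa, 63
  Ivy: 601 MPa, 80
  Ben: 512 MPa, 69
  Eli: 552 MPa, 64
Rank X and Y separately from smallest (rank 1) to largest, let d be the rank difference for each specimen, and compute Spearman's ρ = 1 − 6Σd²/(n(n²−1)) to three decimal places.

0.800

Ranks of variable 1: 2, 1, 5, 3, 4
Ranks of variable 2: 1, 2, 5, 4, 3
d = r₁ − r₂: 1, -1, 0, -1, 1
d²: 1, 1, 0, 1, 1; Σd² = 4
ρ = 1 − 6·4/(5·24) = 1 − 24/120 = 0.800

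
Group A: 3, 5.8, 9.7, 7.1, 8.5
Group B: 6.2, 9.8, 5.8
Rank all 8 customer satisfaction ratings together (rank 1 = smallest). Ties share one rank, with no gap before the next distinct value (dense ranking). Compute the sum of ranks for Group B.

12

Sorted (ascending): 3, 5.8, 5.8, 6.2, 7.1, 8.5, 9.7, 9.8
The 2 values of 5.8 share dense rank 2.
Remaining distinct values take the next consecutive integers.
Group B values → pooled ranks: 6.2→3, 9.8→7, 5.8→2
Rank sum = 3 + 7 + 2 = 12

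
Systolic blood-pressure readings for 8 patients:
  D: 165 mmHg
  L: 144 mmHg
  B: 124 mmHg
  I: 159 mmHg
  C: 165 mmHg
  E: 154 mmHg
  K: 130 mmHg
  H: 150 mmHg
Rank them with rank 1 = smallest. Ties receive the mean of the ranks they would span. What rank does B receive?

1

Sorted (ascending): 124, 130, 144, 150, 154, 159, 165, 165
The 2 values of 165 occupy positions 7–8 → average rank (7+8)/2 = 7.5.
B has value 124 mmHg → rank 1.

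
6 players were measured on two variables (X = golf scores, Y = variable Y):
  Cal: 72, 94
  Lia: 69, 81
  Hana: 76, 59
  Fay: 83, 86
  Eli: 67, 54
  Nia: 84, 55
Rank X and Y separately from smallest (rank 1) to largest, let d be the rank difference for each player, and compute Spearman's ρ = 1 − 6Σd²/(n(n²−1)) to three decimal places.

0.143

Ranks of variable 1: 3, 2, 4, 5, 1, 6
Ranks of variable 2: 6, 4, 3, 5, 1, 2
d = r₁ − r₂: -3, -2, 1, 0, 0, 4
d²: 9, 4, 1, 0, 0, 16; Σd² = 30
ρ = 1 − 6·30/(6·35) = 1 − 180/210 = 0.143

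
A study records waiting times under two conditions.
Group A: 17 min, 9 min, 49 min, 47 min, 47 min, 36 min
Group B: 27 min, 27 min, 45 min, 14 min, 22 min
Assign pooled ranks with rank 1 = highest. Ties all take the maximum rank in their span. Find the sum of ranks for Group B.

Sorted (descending): 49, 47, 47, 45, 36, 27, 27, 22, 17, 14, 9
The 2 values of 47 occupy positions 2–3 → each gets rank 3.
The 2 values of 27 occupy positions 6–7 → each gets rank 7.
Group B values → pooled ranks: 27→7, 27→7, 45→4, 14→10, 22→8
Rank sum = 7 + 7 + 4 + 10 + 8 = 36

36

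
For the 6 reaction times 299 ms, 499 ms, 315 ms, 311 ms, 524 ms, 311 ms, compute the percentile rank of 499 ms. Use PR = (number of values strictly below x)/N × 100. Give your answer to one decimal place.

66.7

N = 6.
Strictly below 499: 4. Equal to 499: 1.
PR = 4/6 × 100 = 66.7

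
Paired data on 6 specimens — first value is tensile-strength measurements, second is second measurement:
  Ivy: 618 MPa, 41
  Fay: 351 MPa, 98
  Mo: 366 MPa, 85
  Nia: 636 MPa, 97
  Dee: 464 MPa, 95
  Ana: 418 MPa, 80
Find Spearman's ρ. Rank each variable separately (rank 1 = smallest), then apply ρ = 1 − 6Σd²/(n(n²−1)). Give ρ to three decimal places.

Ranks of variable 1: 5, 1, 2, 6, 4, 3
Ranks of variable 2: 1, 6, 3, 5, 4, 2
d = r₁ − r₂: 4, -5, -1, 1, 0, 1
d²: 16, 25, 1, 1, 0, 1; Σd² = 44
ρ = 1 − 6·44/(6·35) = 1 − 264/210 = -0.257

-0.257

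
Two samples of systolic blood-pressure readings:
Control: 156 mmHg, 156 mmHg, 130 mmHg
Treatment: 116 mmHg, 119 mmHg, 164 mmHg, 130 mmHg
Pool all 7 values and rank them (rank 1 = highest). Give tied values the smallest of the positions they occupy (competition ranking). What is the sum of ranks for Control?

8

Sorted (descending): 164, 156, 156, 130, 130, 119, 116
The 2 values of 156 occupy positions 2–3 → each gets rank 2.
The 2 values of 130 occupy positions 4–5 → each gets rank 4.
Control values → pooled ranks: 156→2, 156→2, 130→4
Rank sum = 2 + 2 + 4 = 8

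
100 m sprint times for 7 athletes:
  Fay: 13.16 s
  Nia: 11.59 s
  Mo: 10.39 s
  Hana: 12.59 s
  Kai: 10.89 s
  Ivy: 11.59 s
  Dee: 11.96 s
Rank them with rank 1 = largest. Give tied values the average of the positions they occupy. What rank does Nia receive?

Sorted (descending): 13.16, 12.59, 11.96, 11.59, 11.59, 10.89, 10.39
The 2 values of 11.59 occupy positions 4–5 → average rank (4+5)/2 = 4.5.
Nia has value 11.59 s → rank 4.5.

4.5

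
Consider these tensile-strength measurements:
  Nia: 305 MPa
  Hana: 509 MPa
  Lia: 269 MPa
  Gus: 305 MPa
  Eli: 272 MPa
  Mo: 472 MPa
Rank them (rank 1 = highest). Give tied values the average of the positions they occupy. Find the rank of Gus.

3.5

Sorted (descending): 509, 472, 305, 305, 272, 269
The 2 values of 305 occupy positions 3–4 → average rank (3+4)/2 = 3.5.
Gus has value 305 MPa → rank 3.5.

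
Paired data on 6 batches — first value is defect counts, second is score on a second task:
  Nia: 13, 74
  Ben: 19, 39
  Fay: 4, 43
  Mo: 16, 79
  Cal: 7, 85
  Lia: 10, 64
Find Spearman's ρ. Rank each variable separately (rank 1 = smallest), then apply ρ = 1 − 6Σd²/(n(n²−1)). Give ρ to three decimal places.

-0.200

Ranks of variable 1: 4, 6, 1, 5, 2, 3
Ranks of variable 2: 4, 1, 2, 5, 6, 3
d = r₁ − r₂: 0, 5, -1, 0, -4, 0
d²: 0, 25, 1, 0, 16, 0; Σd² = 42
ρ = 1 − 6·42/(6·35) = 1 − 252/210 = -0.200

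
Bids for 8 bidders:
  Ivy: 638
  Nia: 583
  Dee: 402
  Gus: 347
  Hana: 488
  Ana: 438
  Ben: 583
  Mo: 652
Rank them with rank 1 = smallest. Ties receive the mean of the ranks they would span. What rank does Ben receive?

Sorted (ascending): 347, 402, 438, 488, 583, 583, 638, 652
The 2 values of 583 occupy positions 5–6 → average rank (5+6)/2 = 5.5.
Ben has value 583 → rank 5.5.

5.5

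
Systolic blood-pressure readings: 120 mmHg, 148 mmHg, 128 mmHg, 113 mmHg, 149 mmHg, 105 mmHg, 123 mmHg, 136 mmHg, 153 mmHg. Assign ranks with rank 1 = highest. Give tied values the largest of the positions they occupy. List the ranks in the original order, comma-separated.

7, 3, 5, 8, 2, 9, 6, 4, 1

Sorted (descending): 153, 149, 148, 136, 128, 123, 120, 113, 105
No ties — each value takes its position as its rank.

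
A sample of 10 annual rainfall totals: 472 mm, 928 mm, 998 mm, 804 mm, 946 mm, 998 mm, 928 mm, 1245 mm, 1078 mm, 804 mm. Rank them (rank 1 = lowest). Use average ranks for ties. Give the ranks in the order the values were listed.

Sorted (ascending): 472, 804, 804, 928, 928, 946, 998, 998, 1078, 1245
The 2 values of 804 occupy positions 2–3 → average rank (2+3)/2 = 2.5.
The 2 values of 928 occupy positions 4–5 → average rank (4+5)/2 = 4.5.
The 2 values of 998 occupy positions 7–8 → average rank (7+8)/2 = 7.5.

1, 4.5, 7.5, 2.5, 6, 7.5, 4.5, 10, 9, 2.5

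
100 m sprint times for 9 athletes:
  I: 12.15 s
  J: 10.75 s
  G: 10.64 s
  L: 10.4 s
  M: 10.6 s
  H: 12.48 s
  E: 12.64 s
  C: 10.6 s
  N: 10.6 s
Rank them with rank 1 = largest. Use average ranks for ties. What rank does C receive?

7

Sorted (descending): 12.64, 12.48, 12.15, 10.75, 10.64, 10.6, 10.6, 10.6, 10.4
The 3 values of 10.6 occupy positions 6–8 → average rank 7.
C has value 10.6 s → rank 7.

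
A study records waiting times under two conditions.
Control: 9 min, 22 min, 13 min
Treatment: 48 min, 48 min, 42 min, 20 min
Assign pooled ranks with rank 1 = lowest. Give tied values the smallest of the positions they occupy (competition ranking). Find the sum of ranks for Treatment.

Sorted (ascending): 9, 13, 20, 22, 42, 48, 48
The 2 values of 48 occupy positions 6–7 → each gets rank 6.
Treatment values → pooled ranks: 48→6, 48→6, 42→5, 20→3
Rank sum = 6 + 6 + 5 + 3 = 20

20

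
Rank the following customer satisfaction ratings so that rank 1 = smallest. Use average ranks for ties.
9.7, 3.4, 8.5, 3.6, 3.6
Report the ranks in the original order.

Sorted (ascending): 3.4, 3.6, 3.6, 8.5, 9.7
The 2 values of 3.6 occupy positions 2–3 → average rank (2+3)/2 = 2.5.

5, 1, 4, 2.5, 2.5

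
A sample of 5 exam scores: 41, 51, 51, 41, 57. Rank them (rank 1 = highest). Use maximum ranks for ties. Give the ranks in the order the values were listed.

Sorted (descending): 57, 51, 51, 41, 41
The 2 values of 51 occupy positions 2–3 → each gets rank 3.
The 2 values of 41 occupy positions 4–5 → each gets rank 5.

5, 3, 3, 5, 1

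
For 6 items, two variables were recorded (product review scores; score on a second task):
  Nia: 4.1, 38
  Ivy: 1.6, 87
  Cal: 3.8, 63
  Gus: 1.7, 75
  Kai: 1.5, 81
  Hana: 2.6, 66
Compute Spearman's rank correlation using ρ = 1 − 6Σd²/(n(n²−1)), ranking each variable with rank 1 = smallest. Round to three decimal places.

-0.943

Ranks of variable 1: 6, 2, 5, 3, 1, 4
Ranks of variable 2: 1, 6, 2, 4, 5, 3
d = r₁ − r₂: 5, -4, 3, -1, -4, 1
d²: 25, 16, 9, 1, 16, 1; Σd² = 68
ρ = 1 − 6·68/(6·35) = 1 − 408/210 = -0.943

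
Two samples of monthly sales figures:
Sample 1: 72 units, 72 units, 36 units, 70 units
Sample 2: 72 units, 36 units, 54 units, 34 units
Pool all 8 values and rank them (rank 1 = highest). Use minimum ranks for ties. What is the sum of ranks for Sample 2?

20

Sorted (descending): 72, 72, 72, 70, 54, 36, 36, 34
The 3 values of 72 occupy positions 1–3 → each gets rank 1.
The 2 values of 36 occupy positions 6–7 → each gets rank 6.
Sample 2 values → pooled ranks: 72→1, 36→6, 54→5, 34→8
Rank sum = 1 + 6 + 5 + 8 = 20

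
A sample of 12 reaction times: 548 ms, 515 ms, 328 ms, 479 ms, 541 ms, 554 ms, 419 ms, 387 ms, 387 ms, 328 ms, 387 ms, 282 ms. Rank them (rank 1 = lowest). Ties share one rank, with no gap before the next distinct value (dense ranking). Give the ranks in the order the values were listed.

Sorted (ascending): 282, 328, 328, 387, 387, 387, 419, 479, 515, 541, 548, 554
The 2 values of 328 share dense rank 2.
The 3 values of 387 share dense rank 3.
Remaining distinct values take the next consecutive integers.

8, 6, 2, 5, 7, 9, 4, 3, 3, 2, 3, 1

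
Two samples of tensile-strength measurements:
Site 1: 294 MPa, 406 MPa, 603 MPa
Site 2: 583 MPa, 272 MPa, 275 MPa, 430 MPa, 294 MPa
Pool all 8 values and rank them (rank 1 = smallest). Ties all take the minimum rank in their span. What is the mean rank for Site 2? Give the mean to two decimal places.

Sorted (ascending): 272, 275, 294, 294, 406, 430, 583, 603
The 2 values of 294 occupy positions 3–4 → each gets rank 3.
Site 2 values → pooled ranks: 583→7, 272→1, 275→2, 430→6, 294→3
Mean rank = (7 + 1 + 2 + 6 + 3) / 5 = 3.80

3.80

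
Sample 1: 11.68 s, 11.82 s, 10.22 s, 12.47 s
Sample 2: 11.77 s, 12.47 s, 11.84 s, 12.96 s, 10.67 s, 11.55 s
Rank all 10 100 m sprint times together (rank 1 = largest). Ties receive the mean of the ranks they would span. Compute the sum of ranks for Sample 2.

30.5

Sorted (descending): 12.96, 12.47, 12.47, 11.84, 11.82, 11.77, 11.68, 11.55, 10.67, 10.22
The 2 values of 12.47 occupy positions 2–3 → average rank (2+3)/2 = 2.5.
Sample 2 values → pooled ranks: 11.77→6, 12.47→2.5, 11.84→4, 12.96→1, 10.67→9, 11.55→8
Rank sum = 6 + 2.5 + 4 + 1 + 9 + 8 = 30.5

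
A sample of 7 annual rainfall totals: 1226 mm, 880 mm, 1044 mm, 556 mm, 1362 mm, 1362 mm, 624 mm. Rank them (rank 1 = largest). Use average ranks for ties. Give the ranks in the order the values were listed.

Sorted (descending): 1362, 1362, 1226, 1044, 880, 624, 556
The 2 values of 1362 occupy positions 1–2 → average rank (1+2)/2 = 1.5.

3, 5, 4, 7, 1.5, 1.5, 6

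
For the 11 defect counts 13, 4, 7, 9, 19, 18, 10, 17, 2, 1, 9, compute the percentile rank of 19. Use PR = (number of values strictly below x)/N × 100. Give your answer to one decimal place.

N = 11.
Strictly below 19: 10. Equal to 19: 1.
PR = 10/11 × 100 = 90.9

90.9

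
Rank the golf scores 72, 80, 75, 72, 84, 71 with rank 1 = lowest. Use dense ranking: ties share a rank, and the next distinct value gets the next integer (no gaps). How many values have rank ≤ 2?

3

Sorted (ascending): 71, 72, 72, 75, 80, 84
The 2 values of 72 share dense rank 2.
Remaining distinct values take the next consecutive integers.
Ranks ≤ 2: {1, 2, 2} → 3 values.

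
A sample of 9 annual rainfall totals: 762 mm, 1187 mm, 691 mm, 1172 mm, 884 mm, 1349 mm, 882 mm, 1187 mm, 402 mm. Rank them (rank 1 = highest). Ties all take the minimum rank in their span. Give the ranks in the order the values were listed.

7, 2, 8, 4, 5, 1, 6, 2, 9

Sorted (descending): 1349, 1187, 1187, 1172, 884, 882, 762, 691, 402
The 2 values of 1187 occupy positions 2–3 → each gets rank 2.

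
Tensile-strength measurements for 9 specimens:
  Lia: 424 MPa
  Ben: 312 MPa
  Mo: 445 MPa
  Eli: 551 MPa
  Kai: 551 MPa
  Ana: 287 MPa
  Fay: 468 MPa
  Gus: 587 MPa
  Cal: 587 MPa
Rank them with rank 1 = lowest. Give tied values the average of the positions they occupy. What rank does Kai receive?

6.5

Sorted (ascending): 287, 312, 424, 445, 468, 551, 551, 587, 587
The 2 values of 551 occupy positions 6–7 → average rank (6+7)/2 = 6.5.
The 2 values of 587 occupy positions 8–9 → average rank (8+9)/2 = 8.5.
Kai has value 551 MPa → rank 6.5.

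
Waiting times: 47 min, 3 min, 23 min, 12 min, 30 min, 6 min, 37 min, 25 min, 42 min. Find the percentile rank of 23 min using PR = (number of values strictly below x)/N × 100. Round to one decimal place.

N = 9.
Strictly below 23: 3. Equal to 23: 1.
PR = 3/9 × 100 = 33.3

33.3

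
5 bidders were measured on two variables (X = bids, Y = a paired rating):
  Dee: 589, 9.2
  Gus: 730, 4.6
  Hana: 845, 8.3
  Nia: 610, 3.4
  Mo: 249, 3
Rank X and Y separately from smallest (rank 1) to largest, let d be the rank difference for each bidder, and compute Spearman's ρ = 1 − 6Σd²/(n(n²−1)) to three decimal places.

Ranks of variable 1: 2, 4, 5, 3, 1
Ranks of variable 2: 5, 3, 4, 2, 1
d = r₁ − r₂: -3, 1, 1, 1, 0
d²: 9, 1, 1, 1, 0; Σd² = 12
ρ = 1 − 6·12/(5·24) = 1 − 72/120 = 0.400

0.400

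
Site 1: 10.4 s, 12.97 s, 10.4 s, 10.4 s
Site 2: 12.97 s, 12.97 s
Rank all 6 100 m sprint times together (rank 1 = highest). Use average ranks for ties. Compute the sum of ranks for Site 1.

17

Sorted (descending): 12.97, 12.97, 12.97, 10.4, 10.4, 10.4
The 3 values of 12.97 occupy positions 1–3 → average rank 2.
The 3 values of 10.4 occupy positions 4–6 → average rank 5.
Site 1 values → pooled ranks: 10.4→5, 12.97→2, 10.4→5, 10.4→5
Rank sum = 5 + 2 + 5 + 5 = 17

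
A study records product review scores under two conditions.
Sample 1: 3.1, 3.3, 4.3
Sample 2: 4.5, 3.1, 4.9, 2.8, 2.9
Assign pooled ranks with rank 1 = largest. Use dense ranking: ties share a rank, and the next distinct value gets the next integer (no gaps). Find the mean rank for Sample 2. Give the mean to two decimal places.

4.20

Sorted (descending): 4.9, 4.5, 4.3, 3.3, 3.1, 3.1, 2.9, 2.8
The 2 values of 3.1 share dense rank 5.
Remaining distinct values take the next consecutive integers.
Sample 2 values → pooled ranks: 4.5→2, 3.1→5, 4.9→1, 2.8→7, 2.9→6
Mean rank = (2 + 5 + 1 + 7 + 6) / 5 = 4.20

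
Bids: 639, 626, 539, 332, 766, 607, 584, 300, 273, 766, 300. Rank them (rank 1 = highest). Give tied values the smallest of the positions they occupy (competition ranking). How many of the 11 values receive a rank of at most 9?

Sorted (descending): 766, 766, 639, 626, 607, 584, 539, 332, 300, 300, 273
The 2 values of 766 occupy positions 1–2 → each gets rank 1.
The 2 values of 300 occupy positions 9–10 → each gets rank 9.
Ranks ≤ 9: {1, 1, 3, 4, 5, 6, 7, 8, 9, 9} → 10 values.

10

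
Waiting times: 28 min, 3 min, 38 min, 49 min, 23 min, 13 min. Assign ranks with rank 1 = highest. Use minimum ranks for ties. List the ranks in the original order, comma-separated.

3, 6, 2, 1, 4, 5

Sorted (descending): 49, 38, 28, 23, 13, 3
No ties — each value takes its position as its rank.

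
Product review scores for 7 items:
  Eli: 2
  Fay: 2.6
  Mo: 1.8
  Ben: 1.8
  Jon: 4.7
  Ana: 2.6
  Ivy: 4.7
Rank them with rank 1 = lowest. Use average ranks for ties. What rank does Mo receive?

1.5

Sorted (ascending): 1.8, 1.8, 2, 2.6, 2.6, 4.7, 4.7
The 2 values of 1.8 occupy positions 1–2 → average rank (1+2)/2 = 1.5.
The 2 values of 2.6 occupy positions 4–5 → average rank (4+5)/2 = 4.5.
The 2 values of 4.7 occupy positions 6–7 → average rank (6+7)/2 = 6.5.
Mo has value 1.8 → rank 1.5.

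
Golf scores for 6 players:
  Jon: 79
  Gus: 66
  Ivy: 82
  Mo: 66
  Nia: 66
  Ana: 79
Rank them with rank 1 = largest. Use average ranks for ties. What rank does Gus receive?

5

Sorted (descending): 82, 79, 79, 66, 66, 66
The 2 values of 79 occupy positions 2–3 → average rank (2+3)/2 = 2.5.
The 3 values of 66 occupy positions 4–6 → average rank 5.
Gus has value 66 → rank 5.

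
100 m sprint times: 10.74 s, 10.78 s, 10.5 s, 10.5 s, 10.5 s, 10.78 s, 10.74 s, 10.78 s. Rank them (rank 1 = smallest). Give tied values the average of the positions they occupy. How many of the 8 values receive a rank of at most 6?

5

Sorted (ascending): 10.5, 10.5, 10.5, 10.74, 10.74, 10.78, 10.78, 10.78
The 3 values of 10.5 occupy positions 1–3 → average rank 2.
The 2 values of 10.74 occupy positions 4–5 → average rank (4+5)/2 = 4.5.
The 3 values of 10.78 occupy positions 6–8 → average rank 7.
Ranks ≤ 6: {2, 2, 2, 4.5, 4.5} → 5 values.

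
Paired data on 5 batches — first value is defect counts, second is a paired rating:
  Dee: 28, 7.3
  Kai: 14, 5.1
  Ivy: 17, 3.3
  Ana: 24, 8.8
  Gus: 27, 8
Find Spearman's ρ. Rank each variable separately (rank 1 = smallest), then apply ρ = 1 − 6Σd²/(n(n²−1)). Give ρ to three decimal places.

0.500

Ranks of variable 1: 5, 1, 2, 3, 4
Ranks of variable 2: 3, 2, 1, 5, 4
d = r₁ − r₂: 2, -1, 1, -2, 0
d²: 4, 1, 1, 4, 0; Σd² = 10
ρ = 1 − 6·10/(5·24) = 1 − 60/120 = 0.500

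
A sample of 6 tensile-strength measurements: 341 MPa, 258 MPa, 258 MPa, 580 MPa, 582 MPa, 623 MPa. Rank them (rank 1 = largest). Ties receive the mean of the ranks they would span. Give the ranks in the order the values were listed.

4, 5.5, 5.5, 3, 2, 1

Sorted (descending): 623, 582, 580, 341, 258, 258
The 2 values of 258 occupy positions 5–6 → average rank (5+6)/2 = 5.5.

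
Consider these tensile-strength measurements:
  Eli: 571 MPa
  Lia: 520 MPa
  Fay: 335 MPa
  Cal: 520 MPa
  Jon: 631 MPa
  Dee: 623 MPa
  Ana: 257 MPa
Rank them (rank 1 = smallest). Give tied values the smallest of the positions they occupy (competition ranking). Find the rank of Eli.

5

Sorted (ascending): 257, 335, 520, 520, 571, 623, 631
The 2 values of 520 occupy positions 3–4 → each gets rank 3.
Eli has value 571 MPa → rank 5.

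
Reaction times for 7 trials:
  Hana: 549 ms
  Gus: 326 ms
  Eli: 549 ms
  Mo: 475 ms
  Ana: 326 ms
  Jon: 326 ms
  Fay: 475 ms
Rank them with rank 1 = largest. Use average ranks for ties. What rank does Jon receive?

6

Sorted (descending): 549, 549, 475, 475, 326, 326, 326
The 2 values of 549 occupy positions 1–2 → average rank (1+2)/2 = 1.5.
The 2 values of 475 occupy positions 3–4 → average rank (3+4)/2 = 3.5.
The 3 values of 326 occupy positions 5–7 → average rank 6.
Jon has value 326 ms → rank 6.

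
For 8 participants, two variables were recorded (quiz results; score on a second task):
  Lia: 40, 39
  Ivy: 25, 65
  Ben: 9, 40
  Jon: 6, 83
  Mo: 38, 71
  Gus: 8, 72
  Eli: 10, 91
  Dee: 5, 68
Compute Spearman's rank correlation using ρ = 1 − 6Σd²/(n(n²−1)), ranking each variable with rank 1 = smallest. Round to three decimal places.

-0.405

Ranks of variable 1: 8, 6, 4, 2, 7, 3, 5, 1
Ranks of variable 2: 1, 3, 2, 7, 5, 6, 8, 4
d = r₁ − r₂: 7, 3, 2, -5, 2, -3, -3, -3
d²: 49, 9, 4, 25, 4, 9, 9, 9; Σd² = 118
ρ = 1 − 6·118/(8·63) = 1 − 708/504 = -0.405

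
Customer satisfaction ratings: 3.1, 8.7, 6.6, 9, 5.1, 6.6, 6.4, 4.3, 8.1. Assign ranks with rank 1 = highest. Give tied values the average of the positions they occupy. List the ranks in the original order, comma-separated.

Sorted (descending): 9, 8.7, 8.1, 6.6, 6.6, 6.4, 5.1, 4.3, 3.1
The 2 values of 6.6 occupy positions 4–5 → average rank (4+5)/2 = 4.5.

9, 2, 4.5, 1, 7, 4.5, 6, 8, 3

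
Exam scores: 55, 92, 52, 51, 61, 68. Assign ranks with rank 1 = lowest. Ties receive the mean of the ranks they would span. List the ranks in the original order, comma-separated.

Sorted (ascending): 51, 52, 55, 61, 68, 92
No ties — each value takes its position as its rank.

3, 6, 2, 1, 4, 5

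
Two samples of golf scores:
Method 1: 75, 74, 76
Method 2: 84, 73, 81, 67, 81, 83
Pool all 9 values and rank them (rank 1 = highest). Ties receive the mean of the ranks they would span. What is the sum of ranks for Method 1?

18

Sorted (descending): 84, 83, 81, 81, 76, 75, 74, 73, 67
The 2 values of 81 occupy positions 3–4 → average rank (3+4)/2 = 3.5.
Method 1 values → pooled ranks: 75→6, 74→7, 76→5
Rank sum = 6 + 7 + 5 = 18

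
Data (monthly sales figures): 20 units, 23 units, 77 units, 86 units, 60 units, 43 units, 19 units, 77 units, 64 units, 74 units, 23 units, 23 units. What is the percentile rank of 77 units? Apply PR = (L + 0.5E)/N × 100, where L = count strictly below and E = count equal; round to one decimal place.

83.3

N = 12.
Strictly below 77: 9. Equal to 77: 2.
PR = (9 + 0.5·2)/12 × 100 = 83.3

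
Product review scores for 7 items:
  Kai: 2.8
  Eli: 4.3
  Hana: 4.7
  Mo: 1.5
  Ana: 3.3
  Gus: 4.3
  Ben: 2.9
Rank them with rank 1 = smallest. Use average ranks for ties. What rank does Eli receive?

Sorted (ascending): 1.5, 2.8, 2.9, 3.3, 4.3, 4.3, 4.7
The 2 values of 4.3 occupy positions 5–6 → average rank (5+6)/2 = 5.5.
Eli has value 4.3 → rank 5.5.

5.5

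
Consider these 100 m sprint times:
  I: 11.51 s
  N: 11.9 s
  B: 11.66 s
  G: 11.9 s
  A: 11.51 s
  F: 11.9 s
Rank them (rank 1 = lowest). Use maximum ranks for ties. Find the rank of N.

6

Sorted (ascending): 11.51, 11.51, 11.66, 11.9, 11.9, 11.9
The 2 values of 11.51 occupy positions 1–2 → each gets rank 2.
The 3 values of 11.9 occupy positions 4–6 → each gets rank 6.
N has value 11.9 s → rank 6.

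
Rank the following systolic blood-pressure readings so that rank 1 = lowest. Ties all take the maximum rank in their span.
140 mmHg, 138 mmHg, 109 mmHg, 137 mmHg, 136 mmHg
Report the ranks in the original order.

Sorted (ascending): 109, 136, 137, 138, 140
No ties — each value takes its position as its rank.

5, 4, 1, 3, 2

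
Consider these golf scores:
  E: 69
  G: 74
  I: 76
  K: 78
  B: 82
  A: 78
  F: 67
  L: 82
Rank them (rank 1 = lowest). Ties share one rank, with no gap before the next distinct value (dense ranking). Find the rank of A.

Sorted (ascending): 67, 69, 74, 76, 78, 78, 82, 82
The 2 values of 78 share dense rank 5.
The 2 values of 82 share dense rank 6.
Remaining distinct values take the next consecutive integers.
A has value 78 → rank 5.

5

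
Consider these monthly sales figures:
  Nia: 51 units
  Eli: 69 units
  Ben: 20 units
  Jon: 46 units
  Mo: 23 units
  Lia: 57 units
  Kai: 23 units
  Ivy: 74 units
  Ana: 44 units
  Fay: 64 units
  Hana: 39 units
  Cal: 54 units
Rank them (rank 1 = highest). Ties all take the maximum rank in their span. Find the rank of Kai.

11

Sorted (descending): 74, 69, 64, 57, 54, 51, 46, 44, 39, 23, 23, 20
The 2 values of 23 occupy positions 10–11 → each gets rank 11.
Kai has value 23 units → rank 11.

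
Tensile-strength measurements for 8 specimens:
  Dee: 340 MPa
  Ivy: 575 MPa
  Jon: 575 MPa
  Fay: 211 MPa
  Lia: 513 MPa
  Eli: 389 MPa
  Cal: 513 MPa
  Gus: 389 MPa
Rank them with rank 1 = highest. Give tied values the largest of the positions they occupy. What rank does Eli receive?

6

Sorted (descending): 575, 575, 513, 513, 389, 389, 340, 211
The 2 values of 575 occupy positions 1–2 → each gets rank 2.
The 2 values of 513 occupy positions 3–4 → each gets rank 4.
The 2 values of 389 occupy positions 5–6 → each gets rank 6.
Eli has value 389 MPa → rank 6.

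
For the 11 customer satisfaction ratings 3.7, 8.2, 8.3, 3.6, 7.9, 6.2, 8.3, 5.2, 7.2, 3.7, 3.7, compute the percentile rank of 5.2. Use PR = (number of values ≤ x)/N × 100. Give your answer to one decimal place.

45.5

N = 11.
Strictly below 5.2: 4. Equal to 5.2: 1.
PR = 5/11 × 100 = 45.5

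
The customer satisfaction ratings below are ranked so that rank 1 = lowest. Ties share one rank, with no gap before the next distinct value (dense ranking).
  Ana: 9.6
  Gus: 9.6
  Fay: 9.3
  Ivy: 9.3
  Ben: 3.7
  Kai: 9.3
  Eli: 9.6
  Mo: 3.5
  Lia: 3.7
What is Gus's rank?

Sorted (ascending): 3.5, 3.7, 3.7, 9.3, 9.3, 9.3, 9.6, 9.6, 9.6
The 2 values of 3.7 share dense rank 2.
The 3 values of 9.3 share dense rank 3.
The 3 values of 9.6 share dense rank 4.
Remaining distinct values take the next consecutive integers.
Gus has value 9.6 → rank 4.

4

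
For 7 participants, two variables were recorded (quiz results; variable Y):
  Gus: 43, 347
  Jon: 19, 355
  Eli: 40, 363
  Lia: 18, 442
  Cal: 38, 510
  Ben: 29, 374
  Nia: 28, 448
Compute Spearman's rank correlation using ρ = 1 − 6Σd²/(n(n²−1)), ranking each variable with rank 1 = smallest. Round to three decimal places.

Ranks of variable 1: 7, 2, 6, 1, 5, 4, 3
Ranks of variable 2: 1, 2, 3, 5, 7, 4, 6
d = r₁ − r₂: 6, 0, 3, -4, -2, 0, -3
d²: 36, 0, 9, 16, 4, 0, 9; Σd² = 74
ρ = 1 − 6·74/(7·48) = 1 − 444/336 = -0.321

-0.321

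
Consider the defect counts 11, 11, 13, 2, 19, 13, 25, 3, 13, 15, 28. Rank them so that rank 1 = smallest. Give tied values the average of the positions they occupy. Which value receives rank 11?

Sorted (ascending): 2, 3, 11, 11, 13, 13, 13, 15, 19, 25, 28
The 2 values of 11 occupy positions 3–4 → average rank (3+4)/2 = 3.5.
The 3 values of 13 occupy positions 5–7 → average rank 6.
Rank 11 → value 28.

28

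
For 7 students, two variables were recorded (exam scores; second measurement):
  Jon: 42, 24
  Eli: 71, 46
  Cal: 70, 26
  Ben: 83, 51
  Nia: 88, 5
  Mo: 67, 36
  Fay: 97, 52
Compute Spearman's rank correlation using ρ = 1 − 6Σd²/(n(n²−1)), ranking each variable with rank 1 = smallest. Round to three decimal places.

Ranks of variable 1: 1, 4, 3, 5, 6, 2, 7
Ranks of variable 2: 2, 5, 3, 6, 1, 4, 7
d = r₁ − r₂: -1, -1, 0, -1, 5, -2, 0
d²: 1, 1, 0, 1, 25, 4, 0; Σd² = 32
ρ = 1 − 6·32/(7·48) = 1 − 192/336 = 0.429

0.429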